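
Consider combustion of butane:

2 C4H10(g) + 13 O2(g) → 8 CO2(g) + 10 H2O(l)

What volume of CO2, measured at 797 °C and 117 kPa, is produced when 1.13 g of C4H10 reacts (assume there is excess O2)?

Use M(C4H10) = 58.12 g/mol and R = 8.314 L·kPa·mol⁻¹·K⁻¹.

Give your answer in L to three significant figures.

n(C4H10) = 1.130 / 58.12 = 0.01944 mol
n(CO2) = (8/2) × 0.01944 = 0.07776 mol
V = nRT/P = 0.07776 × 8.314 × 1070.15 / 117 = 5.913 L

5.91 L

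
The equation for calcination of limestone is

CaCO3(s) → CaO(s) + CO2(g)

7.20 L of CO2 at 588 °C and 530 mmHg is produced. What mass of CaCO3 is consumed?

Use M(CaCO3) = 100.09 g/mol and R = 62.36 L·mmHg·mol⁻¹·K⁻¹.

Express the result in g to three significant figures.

7.11 g

n(CO2) = PV/RT = (530 × 7.20) / (62.36 × 861.15) = 0.07106 mol
n(CaCO3) = (1/1) × 0.07106 = 0.07106 mol
m(CaCO3) = 0.07106 × 100.09 = 7.112 g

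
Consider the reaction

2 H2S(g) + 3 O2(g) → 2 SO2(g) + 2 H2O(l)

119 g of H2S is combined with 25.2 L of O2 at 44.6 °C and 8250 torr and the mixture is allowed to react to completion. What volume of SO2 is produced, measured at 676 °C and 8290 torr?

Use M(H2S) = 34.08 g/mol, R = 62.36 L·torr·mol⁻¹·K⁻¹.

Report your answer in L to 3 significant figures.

24.9 L

n(H2S) = 119 / 34.08 = 3.492 mol
n(O2) = PV/RT = (8250 × 25.2) / (62.36 × 317.75) = 10.49 mol
For 3.492 mol H2S, stoichiometry requires (3/2) × 3.492 = 5.238 mol O2; 10.49 mol is available, so H2S is limiting.
n(SO2) = (2/2) × 3.492 = 3.492 mol
V(SO2) = nRT/P = 3.492 × 62.36 × 949.15 / 8290 = 24.93 L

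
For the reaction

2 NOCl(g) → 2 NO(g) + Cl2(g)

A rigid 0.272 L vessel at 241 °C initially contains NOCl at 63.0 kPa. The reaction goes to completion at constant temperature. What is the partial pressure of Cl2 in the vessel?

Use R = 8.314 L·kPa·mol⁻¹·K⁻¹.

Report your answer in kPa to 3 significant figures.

31.5 kPa

n(NOCl)₀ = PV/RT = (63.0 × 0.272) / (8.314 × 514.15) = 0.004009 mol
n(Cl2) = (1/2) × 0.004009 = 0.002005 mol
P(Cl2) = nRT/V = 0.002005 × 8.314 × 514.15 / 0.272 = 31.51 kPa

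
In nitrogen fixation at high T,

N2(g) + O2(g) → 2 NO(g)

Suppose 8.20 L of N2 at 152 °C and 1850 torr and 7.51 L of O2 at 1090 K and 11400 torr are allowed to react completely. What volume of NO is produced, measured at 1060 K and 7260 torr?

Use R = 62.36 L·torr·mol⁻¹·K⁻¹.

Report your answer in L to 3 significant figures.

10.4 L

n(N2) = PV/RT = (1850 × 8.20) / (62.36 × 425.15) = 0.5722 mol
n(O2) = PV/RT = (11400 × 7.51) / (62.36 × 1090) = 1.260 mol
For 0.5722 mol N2, stoichiometry requires (1/1) × 0.5722 = 0.5722 mol O2; 1.260 mol is available, so N2 is limiting.
n(NO) = (2/1) × 0.5722 = 1.144 mol
V(NO) = nRT/P = 1.144 × 62.36 × 1060 / 7260 = 10.42 L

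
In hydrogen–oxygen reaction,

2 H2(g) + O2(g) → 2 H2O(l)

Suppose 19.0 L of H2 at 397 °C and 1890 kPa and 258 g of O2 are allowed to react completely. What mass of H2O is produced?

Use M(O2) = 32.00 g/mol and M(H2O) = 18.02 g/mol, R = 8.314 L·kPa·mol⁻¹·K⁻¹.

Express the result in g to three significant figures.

116 g

n(H2) = PV/RT = (1890 × 19.0) / (8.314 × 670.15) = 6.445 mol
n(O2) = 258 / 32.00 = 8.062 mol
For 6.445 mol H2, stoichiometry requires (1/2) × 6.445 = 3.223 mol O2; 8.062 mol is available, so H2 is limiting.
n(H2O) = (2/2) × 6.445 = 6.445 mol
m(H2O) = 6.445 × 18.02 = 116.1 g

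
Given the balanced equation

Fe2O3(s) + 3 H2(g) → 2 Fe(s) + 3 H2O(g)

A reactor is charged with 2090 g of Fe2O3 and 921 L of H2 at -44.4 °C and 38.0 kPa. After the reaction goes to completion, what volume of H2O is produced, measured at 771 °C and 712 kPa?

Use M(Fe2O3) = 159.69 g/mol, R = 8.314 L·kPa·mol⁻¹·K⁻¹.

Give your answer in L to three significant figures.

n(Fe2O3) = 2090 / 159.69 = 13.09 mol
n(H2) = PV/RT = (38.0 × 921) / (8.314 × 228.75) = 18.40 mol
For 13.09 mol Fe2O3, stoichiometry requires (3/1) × 13.09 = 39.27 mol H2; 18.40 mol is available, so H2 is limiting.
n(H2O) = (3/3) × 18.40 = 18.40 mol
V(H2O) = nRT/P = 18.40 × 8.314 × 1044.15 / 712 = 224.3 L

224 L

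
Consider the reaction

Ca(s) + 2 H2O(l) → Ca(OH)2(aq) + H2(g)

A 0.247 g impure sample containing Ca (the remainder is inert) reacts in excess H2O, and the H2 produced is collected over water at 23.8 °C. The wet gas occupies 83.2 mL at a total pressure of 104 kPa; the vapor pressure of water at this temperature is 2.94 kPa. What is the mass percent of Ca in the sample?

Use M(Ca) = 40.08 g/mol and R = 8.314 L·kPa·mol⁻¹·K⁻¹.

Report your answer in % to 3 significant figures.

55.3 %

P(H2) = 104 − 2.94 = 101.1 kPa
n(H2) = PV/RT = (101.1 × 0.08320) / (8.314 × 296.95) = 0.003407 mol
n(Ca) = (1/1) × 0.003407 = 0.003407 mol
m(Ca) = 0.003407 × 40.08 = 0.1366 g
%Ca = 0.1366 / 0.247 × 100 = 55.30%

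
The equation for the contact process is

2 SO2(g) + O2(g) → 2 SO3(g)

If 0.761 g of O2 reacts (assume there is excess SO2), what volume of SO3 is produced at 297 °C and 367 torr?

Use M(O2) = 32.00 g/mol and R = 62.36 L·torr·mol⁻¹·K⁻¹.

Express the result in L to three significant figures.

4.61 L

n(O2) = 0.7610 / 32.00 = 0.02378 mol
n(SO3) = (2/1) × 0.02378 = 0.04756 mol
V = nRT/P = 0.04756 × 62.36 × 570.15 / 367 = 4.608 L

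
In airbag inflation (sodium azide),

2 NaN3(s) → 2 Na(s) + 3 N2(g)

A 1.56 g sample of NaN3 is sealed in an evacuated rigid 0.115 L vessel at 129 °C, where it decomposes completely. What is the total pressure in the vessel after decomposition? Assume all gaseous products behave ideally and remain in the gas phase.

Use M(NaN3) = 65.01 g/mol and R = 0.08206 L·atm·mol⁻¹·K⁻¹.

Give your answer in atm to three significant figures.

10.3 atm

n(NaN3) = 1.56 / 65.01 = 0.02400 mol
n(gas produced) = (3/2) × 0.02400 = 0.03600 mol
P = nRT/V = 0.03600 × 0.08206 × 402.15 / 0.115 = 10.33 atm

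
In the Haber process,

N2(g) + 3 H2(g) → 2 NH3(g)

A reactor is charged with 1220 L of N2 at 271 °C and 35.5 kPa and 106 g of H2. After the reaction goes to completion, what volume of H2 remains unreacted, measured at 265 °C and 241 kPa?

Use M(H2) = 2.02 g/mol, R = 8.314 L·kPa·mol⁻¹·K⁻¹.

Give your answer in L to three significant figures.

n(N2) = PV/RT = (35.5 × 1220) / (8.314 × 544.15) = 9.573 mol
n(H2) = 106 / 2.02 = 52.48 mol
For 9.573 mol N2, stoichiometry requires (3/1) × 9.573 = 28.72 mol H2; 52.48 mol is available, so N2 is limiting.
n(H2) consumed = (3/1) × 9.573 = 28.72 mol; remaining = 52.48 − 28.72 = 23.76 mol
V(H2) = nRT/P = 23.76 × 8.314 × 538.15 / 241 = 441.1 L

441 L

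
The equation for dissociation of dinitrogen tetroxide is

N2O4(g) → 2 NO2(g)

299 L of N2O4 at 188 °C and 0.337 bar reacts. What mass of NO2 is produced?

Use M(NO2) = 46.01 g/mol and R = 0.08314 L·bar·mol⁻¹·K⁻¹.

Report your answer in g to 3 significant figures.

242 g

n(N2O4) = PV/RT = (0.337 × 299) / (0.08314 × 461.15) = 2.628 mol
n(NO2) = (2/1) × 2.628 = 5.256 mol
m(NO2) = 5.256 × 46.01 = 241.8 g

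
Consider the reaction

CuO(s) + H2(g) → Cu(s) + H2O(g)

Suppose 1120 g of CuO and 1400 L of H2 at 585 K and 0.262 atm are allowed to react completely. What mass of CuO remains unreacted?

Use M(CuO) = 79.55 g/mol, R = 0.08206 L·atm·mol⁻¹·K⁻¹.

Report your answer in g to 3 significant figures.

n(CuO) = 1120 / 79.55 = 14.08 mol
n(H2) = PV/RT = (0.262 × 1400) / (0.08206 × 585) = 7.641 mol
For 14.08 mol CuO, stoichiometry requires (1/1) × 14.08 = 14.08 mol H2; 7.641 mol is available, so H2 is limiting.
n(CuO) consumed = (1/1) × 7.641 = 7.641 mol; remaining = 14.08 − 7.641 = 6.439 mol
m(CuO) = 6.439 × 79.55 = 512.2 g

512 g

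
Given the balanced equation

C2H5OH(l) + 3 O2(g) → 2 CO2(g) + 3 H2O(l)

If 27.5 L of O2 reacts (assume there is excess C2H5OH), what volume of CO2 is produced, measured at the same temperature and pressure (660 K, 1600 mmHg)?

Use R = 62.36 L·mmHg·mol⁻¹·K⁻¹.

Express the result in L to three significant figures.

18.3 L

At constant T and P, gas volumes are in the mole ratio: V(CO2) = (2/3) × 27.5 = 18.33 L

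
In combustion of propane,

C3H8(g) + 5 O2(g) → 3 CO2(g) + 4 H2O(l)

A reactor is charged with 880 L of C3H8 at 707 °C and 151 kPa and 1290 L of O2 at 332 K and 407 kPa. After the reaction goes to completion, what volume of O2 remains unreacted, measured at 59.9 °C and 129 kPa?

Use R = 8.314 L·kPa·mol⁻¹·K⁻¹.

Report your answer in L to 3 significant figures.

n(C3H8) = PV/RT = (151 × 880) / (8.314 × 980.15) = 16.31 mol
n(O2) = PV/RT = (407 × 1290) / (8.314 × 332) = 190.2 mol
For 16.31 mol C3H8, stoichiometry requires (5/1) × 16.31 = 81.55 mol O2; 190.2 mol is available, so C3H8 is limiting.
n(O2) consumed = (5/1) × 16.31 = 81.55 mol; remaining = 190.2 − 81.55 = 108.6 mol
V(O2) = nRT/P = 108.6 × 8.314 × 333.05 / 129 = 2331 L

2330 L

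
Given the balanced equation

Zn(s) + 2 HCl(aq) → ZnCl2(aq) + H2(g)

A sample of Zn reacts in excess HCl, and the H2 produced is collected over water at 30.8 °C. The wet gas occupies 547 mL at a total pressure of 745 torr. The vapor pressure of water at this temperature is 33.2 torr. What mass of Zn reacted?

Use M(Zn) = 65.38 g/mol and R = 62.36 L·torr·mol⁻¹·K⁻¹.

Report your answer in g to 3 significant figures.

1.34 g

P(H2) = 745 − 33.2 = 711.8 torr
n(H2) = PV/RT = (711.8 × 0.5470) / (62.36 × 303.95) = 0.02054 mol
n(Zn) = (1/1) × 0.02054 = 0.02054 mol
m(Zn) = 0.02054 × 65.38 = 1.343 g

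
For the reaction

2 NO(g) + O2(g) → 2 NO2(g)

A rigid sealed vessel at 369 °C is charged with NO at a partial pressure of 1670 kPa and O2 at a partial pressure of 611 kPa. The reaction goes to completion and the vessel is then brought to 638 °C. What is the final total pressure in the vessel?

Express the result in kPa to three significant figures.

2370 kPa

With V and T fixed, P_i ∝ n_i, so the mole ratios apply directly to partial pressures at 369 °C.
P(O2) required for 1670 kPa of NO = (1/2) × 1670 = 835.0 kPa; available 611 kPa, so O2 is limiting.
P(NO) remaining = 1670 − (2/1) × 611 = 448.0 kPa
P(gaseous products) = (2)/1 × 611 = 1222 kPa
P_total at 369 °C = 448.0 + 1222 = 1670 kPa
Scaling to 638 °C: P = 1670 × 911.15/642.15 = 2370 kPa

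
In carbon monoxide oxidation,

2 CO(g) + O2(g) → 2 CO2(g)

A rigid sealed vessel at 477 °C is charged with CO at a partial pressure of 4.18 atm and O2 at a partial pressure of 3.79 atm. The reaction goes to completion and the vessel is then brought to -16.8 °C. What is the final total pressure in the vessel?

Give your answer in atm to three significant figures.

2.01 atm

Because the vessel is rigid and T is held at 477 °C, work the stoichiometry in partial pressures (P_i = n_iRT/V).
P(O2) required for 4.18 atm of CO = (1/2) × 4.18 = 2.090 atm; available 3.79 atm, so CO is limiting.
P(O2) remaining = 3.79 − (1/2) × 4.18 = 1.700 atm
P(gaseous products) = (2)/2 × 4.18 = 4.180 atm
P_total at 477 °C = 1.700 + 4.180 = 5.880 atm
Scaling to -16.8 °C: P = 5.880 × 256.35/750.15 = 2.009 atm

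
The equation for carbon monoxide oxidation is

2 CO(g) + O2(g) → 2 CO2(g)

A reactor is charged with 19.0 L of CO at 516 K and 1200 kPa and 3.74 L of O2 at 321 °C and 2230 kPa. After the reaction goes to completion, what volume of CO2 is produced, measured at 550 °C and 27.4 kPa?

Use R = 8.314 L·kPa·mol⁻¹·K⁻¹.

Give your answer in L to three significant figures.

843 L

n(CO) = PV/RT = (1200 × 19.0) / (8.314 × 516) = 5.315 mol
n(O2) = PV/RT = (2230 × 3.74) / (8.314 × 594.15) = 1.688 mol
For 5.315 mol CO, stoichiometry requires (1/2) × 5.315 = 2.658 mol O2; 1.688 mol is available, so O2 is limiting.
n(CO2) = (2/1) × 1.688 = 3.376 mol
V(CO2) = nRT/P = 3.376 × 8.314 × 823.15 / 27.4 = 843.2 L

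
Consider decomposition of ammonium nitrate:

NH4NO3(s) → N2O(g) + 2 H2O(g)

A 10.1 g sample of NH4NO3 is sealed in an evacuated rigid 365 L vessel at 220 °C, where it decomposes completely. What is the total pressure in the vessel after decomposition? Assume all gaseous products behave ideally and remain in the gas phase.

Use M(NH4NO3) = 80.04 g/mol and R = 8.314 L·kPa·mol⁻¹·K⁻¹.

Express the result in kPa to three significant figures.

n(NH4NO3) = 10.1 / 80.04 = 0.1262 mol
n(gas produced) = (3/1) × 0.1262 = 0.3786 mol
P = nRT/V = 0.3786 × 8.314 × 493.15 / 365 = 4.253 kPa

4.25 kPa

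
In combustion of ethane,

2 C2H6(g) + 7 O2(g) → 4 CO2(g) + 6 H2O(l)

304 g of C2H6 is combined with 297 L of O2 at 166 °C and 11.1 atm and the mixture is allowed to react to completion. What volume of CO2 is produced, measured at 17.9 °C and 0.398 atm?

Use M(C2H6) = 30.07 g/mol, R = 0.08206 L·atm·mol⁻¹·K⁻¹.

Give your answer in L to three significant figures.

1210 L

n(C2H6) = 304 / 30.07 = 10.11 mol
n(O2) = PV/RT = (11.1 × 297) / (0.08206 × 439.15) = 91.48 mol
For 10.11 mol C2H6, stoichiometry requires (7/2) × 10.11 = 35.38 mol O2; 91.48 mol is available, so C2H6 is limiting.
n(CO2) = (4/2) × 10.11 = 20.22 mol
V(CO2) = nRT/P = 20.22 × 0.08206 × 291.05 / 0.398 = 1213 L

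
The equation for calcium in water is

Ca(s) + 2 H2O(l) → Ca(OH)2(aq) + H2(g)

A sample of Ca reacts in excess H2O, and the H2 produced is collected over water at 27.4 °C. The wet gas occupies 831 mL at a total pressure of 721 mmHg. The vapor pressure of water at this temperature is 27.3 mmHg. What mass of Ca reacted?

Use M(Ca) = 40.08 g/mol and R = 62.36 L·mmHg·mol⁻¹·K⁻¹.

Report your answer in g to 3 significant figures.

P(H2) = 721 − 27.3 = 693.7 mmHg
n(H2) = PV/RT = (693.7 × 0.8310) / (62.36 × 300.55) = 0.03076 mol
n(Ca) = (1/1) × 0.03076 = 0.03076 mol
m(Ca) = 0.03076 × 40.08 = 1.233 g

1.23 g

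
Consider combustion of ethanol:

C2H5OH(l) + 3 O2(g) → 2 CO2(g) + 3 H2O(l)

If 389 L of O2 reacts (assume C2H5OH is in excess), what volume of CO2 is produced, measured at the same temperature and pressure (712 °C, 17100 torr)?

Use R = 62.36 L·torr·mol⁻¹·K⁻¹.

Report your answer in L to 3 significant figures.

At constant T and P, gas volumes are in the mole ratio: V(CO2) = (2/3) × 389 = 259.3 L

259 L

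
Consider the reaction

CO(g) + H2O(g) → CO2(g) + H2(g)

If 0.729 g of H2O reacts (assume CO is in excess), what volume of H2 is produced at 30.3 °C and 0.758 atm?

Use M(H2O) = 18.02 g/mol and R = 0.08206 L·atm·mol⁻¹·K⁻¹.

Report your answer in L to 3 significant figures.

n(H2O) = 0.7290 / 18.02 = 0.04046 mol
n(H2) = (1/1) × 0.04046 = 0.04046 mol
V = nRT/P = 0.04046 × 0.08206 × 303.45 / 0.758 = 1.329 L

1.33 L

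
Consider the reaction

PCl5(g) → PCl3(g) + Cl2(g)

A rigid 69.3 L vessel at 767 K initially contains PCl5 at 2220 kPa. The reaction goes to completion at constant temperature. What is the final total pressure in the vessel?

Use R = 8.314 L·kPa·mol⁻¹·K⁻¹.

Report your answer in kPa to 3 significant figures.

4440 kPa

At constant T and V, P ∝ n(gas): 1 mol gas → 2 mol gas.
P_final = (2/1) × 2220 = 4440 kPa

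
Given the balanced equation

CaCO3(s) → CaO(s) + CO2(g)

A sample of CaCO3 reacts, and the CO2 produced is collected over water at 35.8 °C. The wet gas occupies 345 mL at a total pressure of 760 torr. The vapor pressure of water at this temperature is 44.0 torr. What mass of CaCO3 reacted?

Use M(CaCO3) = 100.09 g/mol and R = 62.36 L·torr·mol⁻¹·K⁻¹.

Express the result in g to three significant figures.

1.28 g

P(CO2) = 760 − 44.0 = 716.0 torr
n(CO2) = PV/RT = (716.0 × 0.3450) / (62.36 × 308.95) = 0.01282 mol
n(CaCO3) = (1/1) × 0.01282 = 0.01282 mol
m(CaCO3) = 0.01282 × 100.09 = 1.283 g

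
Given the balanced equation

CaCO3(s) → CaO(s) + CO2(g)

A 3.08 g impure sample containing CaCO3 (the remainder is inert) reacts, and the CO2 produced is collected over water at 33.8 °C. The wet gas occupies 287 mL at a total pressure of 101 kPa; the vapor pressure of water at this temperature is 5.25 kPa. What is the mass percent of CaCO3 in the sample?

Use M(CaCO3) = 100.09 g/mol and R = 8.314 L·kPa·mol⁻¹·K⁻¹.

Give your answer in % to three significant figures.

P(CO2) = 101 − 5.25 = 95.75 kPa
n(CO2) = PV/RT = (95.75 × 0.2870) / (8.314 × 306.95) = 0.01077 mol
n(CaCO3) = (1/1) × 0.01077 = 0.01077 mol
m(CaCO3) = 0.01077 × 100.09 = 1.078 g
%CaCO3 = 1.078 / 3.08 × 100 = 35.00%

35.0 %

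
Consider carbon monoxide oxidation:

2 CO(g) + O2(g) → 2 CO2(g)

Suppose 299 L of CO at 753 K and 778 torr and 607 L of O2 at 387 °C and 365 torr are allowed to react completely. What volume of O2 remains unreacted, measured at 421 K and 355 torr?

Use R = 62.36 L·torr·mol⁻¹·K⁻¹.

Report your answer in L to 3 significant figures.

215 L

n(CO) = PV/RT = (778 × 299) / (62.36 × 753) = 4.954 mol
n(O2) = PV/RT = (365 × 607) / (62.36 × 660.15) = 5.382 mol
For 4.954 mol CO, stoichiometry requires (1/2) × 4.954 = 2.477 mol O2; 5.382 mol is available, so CO is limiting.
n(O2) consumed = (1/2) × 4.954 = 2.477 mol; remaining = 5.382 − 2.477 = 2.905 mol
V(O2) = nRT/P = 2.905 × 62.36 × 421 / 355 = 214.8 L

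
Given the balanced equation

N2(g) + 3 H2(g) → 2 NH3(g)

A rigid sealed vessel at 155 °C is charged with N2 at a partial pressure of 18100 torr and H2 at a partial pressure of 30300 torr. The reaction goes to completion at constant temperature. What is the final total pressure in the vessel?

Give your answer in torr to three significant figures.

28200 torr

With V and T fixed, P_i ∝ n_i, so the mole ratios apply directly to partial pressures at 155 °C.
P(H2) required for 18100 torr of N2 = (3/1) × 18100 = 54300 torr; available 30300 torr, so H2 is limiting.
P(N2) remaining = 18100 − (1/3) × 30300 = 8000 torr
P(gaseous products) = (2)/3 × 30300 = 20200 torr
P_total at 155 °C = 8000 + 20200 = 28200 torr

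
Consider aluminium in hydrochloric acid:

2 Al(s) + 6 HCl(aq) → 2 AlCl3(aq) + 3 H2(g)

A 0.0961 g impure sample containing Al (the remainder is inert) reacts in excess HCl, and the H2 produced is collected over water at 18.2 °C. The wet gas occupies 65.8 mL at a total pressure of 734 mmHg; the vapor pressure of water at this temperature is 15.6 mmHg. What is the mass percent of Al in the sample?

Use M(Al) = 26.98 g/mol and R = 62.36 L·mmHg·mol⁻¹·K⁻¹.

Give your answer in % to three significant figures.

48.7 %

P(H2) = 734 − 15.6 = 718.4 mmHg
n(H2) = PV/RT = (718.4 × 0.06580) / (62.36 × 291.35) = 0.002602 mol
n(Al) = (2/3) × 0.002602 = 0.001735 mol
m(Al) = 0.001735 × 26.98 = 0.04681 g
%Al = 0.04681 / 0.0961 × 100 = 48.71%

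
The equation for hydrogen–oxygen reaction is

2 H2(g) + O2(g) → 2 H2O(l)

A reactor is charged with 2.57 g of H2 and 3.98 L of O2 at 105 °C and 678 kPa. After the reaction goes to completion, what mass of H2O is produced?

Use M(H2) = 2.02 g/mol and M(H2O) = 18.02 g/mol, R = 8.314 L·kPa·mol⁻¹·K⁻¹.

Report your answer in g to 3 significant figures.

22.9 g

n(H2) = 2.57 / 2.02 = 1.272 mol
n(O2) = PV/RT = (678 × 3.98) / (8.314 × 378.15) = 0.8583 mol
For 1.272 mol H2, stoichiometry requires (1/2) × 1.272 = 0.6360 mol O2; 0.8583 mol is available, so H2 is limiting.
n(H2O) = (2/2) × 1.272 = 1.272 mol
m(H2O) = 1.272 × 18.02 = 22.92 g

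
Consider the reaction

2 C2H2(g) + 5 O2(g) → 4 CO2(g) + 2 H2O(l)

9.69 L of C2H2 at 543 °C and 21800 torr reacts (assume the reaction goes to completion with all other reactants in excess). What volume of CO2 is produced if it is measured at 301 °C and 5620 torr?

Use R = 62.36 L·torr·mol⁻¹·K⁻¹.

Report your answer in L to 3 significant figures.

n(C2H2) = PV/RT = (21800 × 9.69) / (62.36 × 816.15) = 4.151 mol
n(CO2) = (4/2) × 4.151 = 8.302 mol
V = nRT/P = 8.302 × 62.36 × 574.15 / 5620 = 52.89 L

52.9 L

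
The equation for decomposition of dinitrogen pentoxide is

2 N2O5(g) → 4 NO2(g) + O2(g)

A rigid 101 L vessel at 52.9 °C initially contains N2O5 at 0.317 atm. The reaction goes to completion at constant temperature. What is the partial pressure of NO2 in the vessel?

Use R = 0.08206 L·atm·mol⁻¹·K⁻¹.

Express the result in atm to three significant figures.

n(N2O5)₀ = PV/RT = (0.317 × 101) / (0.08206 × 326.05) = 1.197 mol
n(NO2) = (4/2) × 1.197 = 2.394 mol
P(NO2) = nRT/V = 2.394 × 0.08206 × 326.05 / 101 = 0.6342 atm

0.634 atm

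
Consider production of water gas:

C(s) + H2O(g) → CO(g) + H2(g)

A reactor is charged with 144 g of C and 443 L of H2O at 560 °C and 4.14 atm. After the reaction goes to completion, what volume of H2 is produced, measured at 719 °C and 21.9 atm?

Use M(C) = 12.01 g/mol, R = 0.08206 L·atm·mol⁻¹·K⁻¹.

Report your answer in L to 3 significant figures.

44.6 L

n(C) = 144 / 12.01 = 11.99 mol
n(H2O) = PV/RT = (4.14 × 443) / (0.08206 × 833.15) = 26.83 mol
For 11.99 mol C, stoichiometry requires (1/1) × 11.99 = 11.99 mol H2O; 26.83 mol is available, so C is limiting.
n(H2) = (1/1) × 11.99 = 11.99 mol
V(H2) = nRT/P = 11.99 × 0.08206 × 992.15 / 21.9 = 44.57 L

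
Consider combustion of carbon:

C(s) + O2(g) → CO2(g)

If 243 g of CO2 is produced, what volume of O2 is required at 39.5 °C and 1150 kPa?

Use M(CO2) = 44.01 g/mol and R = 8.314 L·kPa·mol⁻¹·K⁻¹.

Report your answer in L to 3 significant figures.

n(CO2) = 243.0 / 44.01 = 5.521 mol
n(O2) = (1/1) × 5.521 = 5.521 mol
V = nRT/P = 5.521 × 8.314 × 312.65 / 1150 = 12.48 L

12.5 L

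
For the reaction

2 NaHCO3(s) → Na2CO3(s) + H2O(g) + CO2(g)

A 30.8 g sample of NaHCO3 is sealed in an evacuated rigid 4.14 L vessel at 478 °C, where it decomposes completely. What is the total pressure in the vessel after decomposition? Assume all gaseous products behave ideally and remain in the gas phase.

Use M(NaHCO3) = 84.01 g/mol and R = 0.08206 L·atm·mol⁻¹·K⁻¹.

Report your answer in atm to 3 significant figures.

5.46 atm

n(NaHCO3) = 30.8 / 84.01 = 0.3666 mol
n(gas produced) = (2/2) × 0.3666 = 0.3666 mol
P = nRT/V = 0.3666 × 0.08206 × 751.15 / 4.14 = 5.458 atm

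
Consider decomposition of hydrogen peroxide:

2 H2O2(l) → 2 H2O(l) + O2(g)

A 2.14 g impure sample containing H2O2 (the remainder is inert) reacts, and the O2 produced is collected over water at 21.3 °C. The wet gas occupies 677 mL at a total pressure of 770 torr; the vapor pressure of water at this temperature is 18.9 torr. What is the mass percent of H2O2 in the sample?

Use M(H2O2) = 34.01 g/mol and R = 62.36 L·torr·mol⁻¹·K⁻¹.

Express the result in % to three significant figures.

P(O2) = 770 − 18.9 = 751.1 torr
n(O2) = PV/RT = (751.1 × 0.6770) / (62.36 × 294.45) = 0.02769 mol
n(H2O2) = (2/1) × 0.02769 = 0.05538 mol
m(H2O2) = 0.05538 × 34.01 = 1.883 g
%H2O2 = 1.883 / 2.14 × 100 = 87.99%

88.0 %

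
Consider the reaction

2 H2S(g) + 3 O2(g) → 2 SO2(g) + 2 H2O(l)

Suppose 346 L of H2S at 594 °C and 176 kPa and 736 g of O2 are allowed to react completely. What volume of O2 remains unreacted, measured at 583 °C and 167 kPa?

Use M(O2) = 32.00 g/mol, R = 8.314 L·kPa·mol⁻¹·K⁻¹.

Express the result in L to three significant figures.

440 L

n(H2S) = PV/RT = (176 × 346) / (8.314 × 867.15) = 8.447 mol
n(O2) = 736 / 32.00 = 23.00 mol
For 8.447 mol H2S, stoichiometry requires (3/2) × 8.447 = 12.67 mol O2; 23.00 mol is available, so H2S is limiting.
n(O2) consumed = (3/2) × 8.447 = 12.67 mol; remaining = 23.00 − 12.67 = 10.33 mol
V(O2) = nRT/P = 10.33 × 8.314 × 856.15 / 167 = 440.3 L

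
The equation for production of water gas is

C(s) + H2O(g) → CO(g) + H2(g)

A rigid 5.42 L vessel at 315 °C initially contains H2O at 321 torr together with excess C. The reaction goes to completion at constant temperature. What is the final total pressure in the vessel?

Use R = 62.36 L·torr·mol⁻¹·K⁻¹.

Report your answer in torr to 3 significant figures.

642 torr

Since T and V are fixed, P_final/P_initial = n_final/n_initial = 2/1.
P_final = (2/1) × 321 = 642.0 torr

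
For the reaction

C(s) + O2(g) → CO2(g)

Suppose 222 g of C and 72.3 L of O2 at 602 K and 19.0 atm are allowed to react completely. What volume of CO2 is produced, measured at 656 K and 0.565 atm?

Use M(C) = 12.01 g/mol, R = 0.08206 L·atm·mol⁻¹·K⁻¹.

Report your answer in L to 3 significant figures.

n(C) = 222 / 12.01 = 18.48 mol
n(O2) = PV/RT = (19.0 × 72.3) / (0.08206 × 602) = 27.81 mol
For 18.48 mol C, stoichiometry requires (1/1) × 18.48 = 18.48 mol O2; 27.81 mol is available, so C is limiting.
n(CO2) = (1/1) × 18.48 = 18.48 mol
V(CO2) = nRT/P = 18.48 × 0.08206 × 656 / 0.565 = 1761 L

1760 L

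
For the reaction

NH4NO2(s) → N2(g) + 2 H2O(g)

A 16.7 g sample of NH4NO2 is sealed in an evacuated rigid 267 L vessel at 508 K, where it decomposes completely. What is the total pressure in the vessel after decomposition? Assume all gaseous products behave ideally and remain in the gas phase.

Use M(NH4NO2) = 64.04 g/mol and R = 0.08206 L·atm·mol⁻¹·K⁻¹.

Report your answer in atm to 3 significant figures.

0.122 atm

n(NH4NO2) = 16.7 / 64.04 = 0.2608 mol
n(gas produced) = (3/1) × 0.2608 = 0.7824 mol
P = nRT/V = 0.7824 × 0.08206 × 508 / 267 = 0.1222 atm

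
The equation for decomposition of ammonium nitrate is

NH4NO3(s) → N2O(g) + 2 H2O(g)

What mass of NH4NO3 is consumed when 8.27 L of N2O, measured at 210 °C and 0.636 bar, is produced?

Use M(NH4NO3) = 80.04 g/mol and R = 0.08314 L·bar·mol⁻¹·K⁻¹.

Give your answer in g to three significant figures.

10.5 g

n(N2O) = PV/RT = (0.636 × 8.27) / (0.08314 × 483.15) = 0.1309 mol
n(NH4NO3) = (1/1) × 0.1309 = 0.1309 mol
m(NH4NO3) = 0.1309 × 80.04 = 10.48 g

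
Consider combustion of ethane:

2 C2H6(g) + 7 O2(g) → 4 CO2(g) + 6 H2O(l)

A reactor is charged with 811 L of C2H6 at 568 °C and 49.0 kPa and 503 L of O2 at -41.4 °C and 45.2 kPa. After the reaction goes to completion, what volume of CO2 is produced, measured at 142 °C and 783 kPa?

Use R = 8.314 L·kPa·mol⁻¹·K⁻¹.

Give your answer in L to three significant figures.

29.7 L

n(C2H6) = PV/RT = (49.0 × 811) / (8.314 × 841.15) = 5.682 mol
n(O2) = PV/RT = (45.2 × 503) / (8.314 × 231.75) = 11.80 mol
For 5.682 mol C2H6, stoichiometry requires (7/2) × 5.682 = 19.89 mol O2; 11.80 mol is available, so O2 is limiting.
n(CO2) = (4/7) × 11.80 = 6.743 mol
V(CO2) = nRT/P = 6.743 × 8.314 × 415.15 / 783 = 29.72 L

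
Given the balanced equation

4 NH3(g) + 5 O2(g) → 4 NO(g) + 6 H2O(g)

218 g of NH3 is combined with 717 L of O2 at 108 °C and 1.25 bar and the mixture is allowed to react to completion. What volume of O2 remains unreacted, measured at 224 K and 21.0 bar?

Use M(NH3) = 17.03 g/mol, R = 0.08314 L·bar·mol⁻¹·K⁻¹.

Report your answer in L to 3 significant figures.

n(NH3) = 218 / 17.03 = 12.80 mol
n(O2) = PV/RT = (1.25 × 717) / (0.08314 × 381.15) = 28.28 mol
For 12.80 mol NH3, stoichiometry requires (5/4) × 12.80 = 16.00 mol O2; 28.28 mol is available, so NH3 is limiting.
n(O2) consumed = (5/4) × 12.80 = 16.00 mol; remaining = 28.28 − 16.00 = 12.28 mol
V(O2) = nRT/P = 12.28 × 0.08314 × 224 / 21.0 = 10.89 L

10.9 L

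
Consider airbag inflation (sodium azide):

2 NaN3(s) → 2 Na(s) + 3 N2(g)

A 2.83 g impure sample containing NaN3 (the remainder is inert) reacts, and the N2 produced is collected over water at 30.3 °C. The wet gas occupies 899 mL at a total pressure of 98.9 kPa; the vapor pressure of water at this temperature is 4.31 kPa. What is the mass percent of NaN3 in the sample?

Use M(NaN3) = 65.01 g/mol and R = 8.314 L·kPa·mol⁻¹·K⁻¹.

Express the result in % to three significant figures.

51.6 %

P(N2) = 98.9 − 4.31 = 94.59 kPa
n(N2) = PV/RT = (94.59 × 0.8990) / (8.314 × 303.45) = 0.03371 mol
n(NaN3) = (2/3) × 0.03371 = 0.02247 mol
m(NaN3) = 0.02247 × 65.01 = 1.461 g
%NaN3 = 1.461 / 2.83 × 100 = 51.63%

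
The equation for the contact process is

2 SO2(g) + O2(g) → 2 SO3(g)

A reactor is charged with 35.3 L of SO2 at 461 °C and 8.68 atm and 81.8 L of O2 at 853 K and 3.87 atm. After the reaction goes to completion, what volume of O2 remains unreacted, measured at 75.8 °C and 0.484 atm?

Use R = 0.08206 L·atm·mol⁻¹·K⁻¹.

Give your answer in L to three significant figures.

117 L

n(SO2) = PV/RT = (8.68 × 35.3) / (0.08206 × 734.15) = 5.086 mol
n(O2) = PV/RT = (3.87 × 81.8) / (0.08206 × 853) = 4.523 mol
For 5.086 mol SO2, stoichiometry requires (1/2) × 5.086 = 2.543 mol O2; 4.523 mol is available, so SO2 is limiting.
n(O2) consumed = (1/2) × 5.086 = 2.543 mol; remaining = 4.523 − 2.543 = 1.980 mol
V(O2) = nRT/P = 1.980 × 0.08206 × 348.95 / 0.484 = 117.1 L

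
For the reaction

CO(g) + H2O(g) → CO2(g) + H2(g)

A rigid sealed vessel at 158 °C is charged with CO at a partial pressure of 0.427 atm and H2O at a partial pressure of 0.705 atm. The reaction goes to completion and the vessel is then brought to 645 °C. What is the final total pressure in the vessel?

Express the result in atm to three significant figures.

With V and T fixed, P_i ∝ n_i, so the mole ratios apply directly to partial pressures at 158 °C.
P(H2O) required for 0.427 atm of CO = (1/1) × 0.427 = 0.4270 atm; available 0.705 atm, so CO is limiting.
P(H2O) remaining = 0.705 − (1/1) × 0.427 = 0.2780 atm
P(gaseous products) = (1+1)/1 × 0.427 = 0.8540 atm
P_total at 158 °C = 0.2780 + 0.8540 = 1.132 atm
Scaling to 645 °C: P = 1.132 × 918.15/431.15 = 2.411 atm

2.41 atm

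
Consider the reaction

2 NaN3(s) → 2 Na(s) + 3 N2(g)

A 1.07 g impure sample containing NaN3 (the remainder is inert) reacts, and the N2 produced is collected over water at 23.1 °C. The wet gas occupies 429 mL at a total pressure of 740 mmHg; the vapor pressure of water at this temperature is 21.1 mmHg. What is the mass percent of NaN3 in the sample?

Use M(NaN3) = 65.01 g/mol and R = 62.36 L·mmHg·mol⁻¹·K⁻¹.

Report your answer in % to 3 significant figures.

P(N2) = 740 − 21.1 = 718.9 mmHg
n(N2) = PV/RT = (718.9 × 0.4290) / (62.36 × 296.25) = 0.01669 mol
n(NaN3) = (2/3) × 0.01669 = 0.01113 mol
m(NaN3) = 0.01113 × 65.01 = 0.7236 g
%NaN3 = 0.7236 / 1.07 × 100 = 67.63%

67.6 %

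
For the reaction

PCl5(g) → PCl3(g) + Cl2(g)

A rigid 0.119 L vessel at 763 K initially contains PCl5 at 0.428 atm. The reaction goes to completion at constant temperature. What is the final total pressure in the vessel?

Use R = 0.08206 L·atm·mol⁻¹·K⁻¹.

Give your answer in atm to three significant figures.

Rigid vessel, constant T ⇒ P scales with total gas moles (1 → 2).
P_final = (2/1) × 0.428 = 0.8560 atm

0.856 atm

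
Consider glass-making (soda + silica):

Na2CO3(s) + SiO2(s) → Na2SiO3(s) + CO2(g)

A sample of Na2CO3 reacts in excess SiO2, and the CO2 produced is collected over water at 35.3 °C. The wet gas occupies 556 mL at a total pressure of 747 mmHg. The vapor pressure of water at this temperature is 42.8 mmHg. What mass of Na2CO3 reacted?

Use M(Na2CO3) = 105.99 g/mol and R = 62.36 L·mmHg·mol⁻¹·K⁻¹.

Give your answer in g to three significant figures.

P(CO2) = 747 − 42.8 = 704.2 mmHg
n(CO2) = PV/RT = (704.2 × 0.5560) / (62.36 × 308.45) = 0.02036 mol
n(Na2CO3) = (1/1) × 0.02036 = 0.02036 mol
m(Na2CO3) = 0.02036 × 105.99 = 2.158 g

2.16 g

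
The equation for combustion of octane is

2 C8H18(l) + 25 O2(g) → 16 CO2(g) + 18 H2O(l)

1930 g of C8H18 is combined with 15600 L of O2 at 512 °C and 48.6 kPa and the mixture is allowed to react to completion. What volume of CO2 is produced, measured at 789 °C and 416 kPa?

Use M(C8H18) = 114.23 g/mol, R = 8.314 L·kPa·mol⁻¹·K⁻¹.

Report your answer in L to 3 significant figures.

n(C8H18) = 1930 / 114.23 = 16.90 mol
n(O2) = PV/RT = (48.6 × 15600) / (8.314 × 785.15) = 116.1 mol
For 16.90 mol C8H18, stoichiometry requires (25/2) × 16.90 = 211.2 mol O2; 116.1 mol is available, so O2 is limiting.
n(CO2) = (16/25) × 116.1 = 74.30 mol
V(CO2) = nRT/P = 74.30 × 8.314 × 1062.15 / 416 = 1577 L

1580 L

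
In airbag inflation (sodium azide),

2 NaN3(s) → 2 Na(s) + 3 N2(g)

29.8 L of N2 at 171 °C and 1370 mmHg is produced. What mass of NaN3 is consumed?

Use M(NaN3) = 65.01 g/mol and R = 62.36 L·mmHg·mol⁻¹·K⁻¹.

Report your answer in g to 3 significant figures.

n(N2) = PV/RT = (1370 × 29.8) / (62.36 × 444.15) = 1.474 mol
n(NaN3) = (2/3) × 1.474 = 0.9827 mol
m(NaN3) = 0.9827 × 65.01 = 63.89 g

63.9 g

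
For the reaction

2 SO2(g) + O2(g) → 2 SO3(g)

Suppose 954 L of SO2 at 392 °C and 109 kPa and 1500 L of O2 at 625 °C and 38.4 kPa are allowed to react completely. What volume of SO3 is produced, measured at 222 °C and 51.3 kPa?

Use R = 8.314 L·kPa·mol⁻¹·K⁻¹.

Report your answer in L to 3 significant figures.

n(SO2) = PV/RT = (109 × 954) / (8.314 × 665.15) = 18.80 mol
n(O2) = PV/RT = (38.4 × 1500) / (8.314 × 898.15) = 7.714 mol
For 18.80 mol SO2, stoichiometry requires (1/2) × 18.80 = 9.400 mol O2; 7.714 mol is available, so O2 is limiting.
n(SO3) = (2/1) × 7.714 = 15.43 mol
V(SO3) = nRT/P = 15.43 × 8.314 × 495.15 / 51.3 = 1238 L

1240 L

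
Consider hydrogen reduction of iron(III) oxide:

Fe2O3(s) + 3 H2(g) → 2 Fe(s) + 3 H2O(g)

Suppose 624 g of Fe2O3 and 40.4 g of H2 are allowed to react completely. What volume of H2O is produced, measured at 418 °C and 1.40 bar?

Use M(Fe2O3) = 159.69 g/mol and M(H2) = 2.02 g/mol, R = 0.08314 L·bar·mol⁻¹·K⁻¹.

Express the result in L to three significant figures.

481 L

n(Fe2O3) = 624 / 159.69 = 3.908 mol
n(H2) = 40.4 / 2.02 = 20.00 mol
For 3.908 mol Fe2O3, stoichiometry requires (3/1) × 3.908 = 11.72 mol H2; 20.00 mol is available, so Fe2O3 is limiting.
n(H2O) = (3/1) × 3.908 = 11.72 mol
V(H2O) = nRT/P = 11.72 × 0.08314 × 691.15 / 1.40 = 481.0 L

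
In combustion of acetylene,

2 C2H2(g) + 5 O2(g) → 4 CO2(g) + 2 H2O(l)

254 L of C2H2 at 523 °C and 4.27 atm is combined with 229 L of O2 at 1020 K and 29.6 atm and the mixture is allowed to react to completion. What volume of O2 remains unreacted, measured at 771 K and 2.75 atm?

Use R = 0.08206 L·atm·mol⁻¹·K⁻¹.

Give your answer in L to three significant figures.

n(C2H2) = PV/RT = (4.27 × 254) / (0.08206 × 796.15) = 16.60 mol
n(O2) = PV/RT = (29.6 × 229) / (0.08206 × 1020) = 80.98 mol
For 16.60 mol C2H2, stoichiometry requires (5/2) × 16.60 = 41.50 mol O2; 80.98 mol is available, so C2H2 is limiting.
n(O2) consumed = (5/2) × 16.60 = 41.50 mol; remaining = 80.98 − 41.50 = 39.48 mol
V(O2) = nRT/P = 39.48 × 0.08206 × 771 / 2.75 = 908.3 L

908 L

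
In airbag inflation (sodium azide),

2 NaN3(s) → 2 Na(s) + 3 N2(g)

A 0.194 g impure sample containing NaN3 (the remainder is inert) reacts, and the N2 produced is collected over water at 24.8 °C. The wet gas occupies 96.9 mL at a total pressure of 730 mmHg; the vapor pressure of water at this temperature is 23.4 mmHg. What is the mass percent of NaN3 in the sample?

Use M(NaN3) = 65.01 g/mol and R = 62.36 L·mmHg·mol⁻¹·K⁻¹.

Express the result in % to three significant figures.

P(N2) = 730 − 23.4 = 706.6 mmHg
n(N2) = PV/RT = (706.6 × 0.09690) / (62.36 × 297.95) = 0.003685 mol
n(NaN3) = (2/3) × 0.003685 = 0.002457 mol
m(NaN3) = 0.002457 × 65.01 = 0.1597 g
%NaN3 = 0.1597 / 0.194 × 100 = 82.32%

82.3 %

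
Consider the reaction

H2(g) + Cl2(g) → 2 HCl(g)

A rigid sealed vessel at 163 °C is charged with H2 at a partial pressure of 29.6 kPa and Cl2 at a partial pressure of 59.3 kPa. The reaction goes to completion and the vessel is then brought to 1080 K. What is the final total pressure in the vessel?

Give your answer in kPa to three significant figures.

220 kPa

At constant V, partial pressures at 163 °C are proportional to moles, so apply stoichiometry directly to pressures.
P(Cl2) required for 29.6 kPa of H2 = (1/1) × 29.6 = 29.60 kPa; available 59.3 kPa, so H2 is limiting.
P(Cl2) remaining = 59.3 − (1/1) × 29.6 = 29.70 kPa
P(gaseous products) = (2)/1 × 29.6 = 59.20 kPa
P_total at 163 °C = 29.70 + 59.20 = 88.90 kPa
Scaling to 1080 K: P = 88.90 × 1080/436.15 = 220.1 kPa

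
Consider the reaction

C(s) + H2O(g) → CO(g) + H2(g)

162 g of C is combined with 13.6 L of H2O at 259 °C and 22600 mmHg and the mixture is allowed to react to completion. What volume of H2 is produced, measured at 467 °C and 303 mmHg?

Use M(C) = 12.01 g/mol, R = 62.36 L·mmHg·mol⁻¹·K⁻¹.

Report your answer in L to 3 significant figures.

1410 L

n(C) = 162 / 12.01 = 13.49 mol
n(H2O) = PV/RT = (22600 × 13.6) / (62.36 × 532.15) = 9.262 mol
For 13.49 mol C, stoichiometry requires (1/1) × 13.49 = 13.49 mol H2O; 9.262 mol is available, so H2O is limiting.
n(H2) = (1/1) × 9.262 = 9.262 mol
V(H2) = nRT/P = 9.262 × 62.36 × 740.15 / 303 = 1411 L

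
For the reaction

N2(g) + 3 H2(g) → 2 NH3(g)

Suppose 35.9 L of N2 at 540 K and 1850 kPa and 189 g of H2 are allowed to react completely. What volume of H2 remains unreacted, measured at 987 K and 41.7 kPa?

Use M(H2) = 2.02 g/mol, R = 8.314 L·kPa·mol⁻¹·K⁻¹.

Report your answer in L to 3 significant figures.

9680 L

n(N2) = PV/RT = (1850 × 35.9) / (8.314 × 540) = 14.79 mol
n(H2) = 189 / 2.02 = 93.56 mol
For 14.79 mol N2, stoichiometry requires (3/1) × 14.79 = 44.37 mol H2; 93.56 mol is available, so N2 is limiting.
n(H2) consumed = (3/1) × 14.79 = 44.37 mol; remaining = 93.56 − 44.37 = 49.19 mol
V(H2) = nRT/P = 49.19 × 8.314 × 987 / 41.7 = 9680 L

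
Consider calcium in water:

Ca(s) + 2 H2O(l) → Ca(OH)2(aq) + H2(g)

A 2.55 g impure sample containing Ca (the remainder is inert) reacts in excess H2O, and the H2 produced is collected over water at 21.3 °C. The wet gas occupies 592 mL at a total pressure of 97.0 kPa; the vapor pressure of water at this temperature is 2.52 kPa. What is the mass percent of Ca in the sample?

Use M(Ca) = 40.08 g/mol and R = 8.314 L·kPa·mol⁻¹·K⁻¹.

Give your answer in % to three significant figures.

35.9 %

P(H2) = 97.0 − 2.52 = 94.48 kPa
n(H2) = PV/RT = (94.48 × 0.5920) / (8.314 × 294.45) = 0.02285 mol
n(Ca) = (1/1) × 0.02285 = 0.02285 mol
m(Ca) = 0.02285 × 40.08 = 0.9158 g
%Ca = 0.9158 / 2.55 × 100 = 35.91%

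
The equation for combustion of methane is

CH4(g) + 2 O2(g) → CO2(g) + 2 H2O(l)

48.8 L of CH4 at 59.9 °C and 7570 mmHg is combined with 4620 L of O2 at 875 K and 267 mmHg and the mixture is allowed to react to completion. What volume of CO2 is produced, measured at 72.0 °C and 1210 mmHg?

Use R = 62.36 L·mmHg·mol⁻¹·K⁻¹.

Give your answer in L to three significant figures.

201 L

n(CH4) = PV/RT = (7570 × 48.8) / (62.36 × 333.05) = 17.79 mol
n(O2) = PV/RT = (267 × 4620) / (62.36 × 875) = 22.61 mol
For 17.79 mol CH4, stoichiometry requires (2/1) × 17.79 = 35.58 mol O2; 22.61 mol is available, so O2 is limiting.
n(CO2) = (1/2) × 22.61 = 11.30 mol
V(CO2) = nRT/P = 11.30 × 62.36 × 345.15 / 1210 = 201.0 L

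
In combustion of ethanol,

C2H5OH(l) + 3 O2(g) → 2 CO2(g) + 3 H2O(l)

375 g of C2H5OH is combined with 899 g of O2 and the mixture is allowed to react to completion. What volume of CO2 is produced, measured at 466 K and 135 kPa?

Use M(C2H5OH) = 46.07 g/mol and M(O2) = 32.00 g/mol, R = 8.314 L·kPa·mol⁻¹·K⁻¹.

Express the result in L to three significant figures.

467 L

n(C2H5OH) = 375 / 46.07 = 8.140 mol
n(O2) = 899 / 32.00 = 28.09 mol
For 8.140 mol C2H5OH, stoichiometry requires (3/1) × 8.140 = 24.42 mol O2; 28.09 mol is available, so C2H5OH is limiting.
n(CO2) = (2/1) × 8.140 = 16.28 mol
V(CO2) = nRT/P = 16.28 × 8.314 × 466 / 135 = 467.2 L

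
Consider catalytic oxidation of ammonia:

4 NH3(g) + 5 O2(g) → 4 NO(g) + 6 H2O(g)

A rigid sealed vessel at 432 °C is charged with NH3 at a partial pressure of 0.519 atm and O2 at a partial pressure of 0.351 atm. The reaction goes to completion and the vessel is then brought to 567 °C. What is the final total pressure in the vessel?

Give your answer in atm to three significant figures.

Because the vessel is rigid and T is held at 432 °C, work the stoichiometry in partial pressures (P_i = n_iRT/V).
P(O2) required for 0.519 atm of NH3 = (5/4) × 0.519 = 0.6488 atm; available 0.351 atm, so O2 is limiting.
P(NH3) remaining = 0.519 − (4/5) × 0.351 = 0.2382 atm
P(gaseous products) = (4+6)/5 × 0.351 = 0.7020 atm
P_total at 432 °C = 0.2382 + 0.7020 = 0.9402 atm
Scaling to 567 °C: P = 0.9402 × 840.15/705.15 = 1.120 atm

1.12 atm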